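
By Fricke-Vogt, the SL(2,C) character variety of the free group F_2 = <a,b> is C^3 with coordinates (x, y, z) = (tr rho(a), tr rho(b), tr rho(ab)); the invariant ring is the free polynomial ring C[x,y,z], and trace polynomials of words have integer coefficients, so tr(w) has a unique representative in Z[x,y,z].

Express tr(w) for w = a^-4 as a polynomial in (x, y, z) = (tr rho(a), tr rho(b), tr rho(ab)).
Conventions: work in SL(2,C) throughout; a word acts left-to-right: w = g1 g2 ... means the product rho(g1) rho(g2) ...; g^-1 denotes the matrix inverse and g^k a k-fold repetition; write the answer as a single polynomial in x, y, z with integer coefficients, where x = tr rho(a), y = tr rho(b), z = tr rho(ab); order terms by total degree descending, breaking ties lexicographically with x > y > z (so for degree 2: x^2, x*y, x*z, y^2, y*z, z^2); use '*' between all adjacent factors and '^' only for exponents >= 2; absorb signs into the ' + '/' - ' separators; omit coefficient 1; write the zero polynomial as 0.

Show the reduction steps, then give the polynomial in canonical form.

next, trace(a^-1) = trace(a) = x
trace(a^-2) = trace(a^-1) trace(a) - trace(1) = x^2 - 2
trace(a^-3) = trace(a^-2) trace(a) - trace(a^-1) = x^3 - 3*x
trace(a^-4) = trace(a^-3) trace(a) - trace(a^-2) = x^4 - 4*x^2 + 2

x^4 - 4*x^2 + 2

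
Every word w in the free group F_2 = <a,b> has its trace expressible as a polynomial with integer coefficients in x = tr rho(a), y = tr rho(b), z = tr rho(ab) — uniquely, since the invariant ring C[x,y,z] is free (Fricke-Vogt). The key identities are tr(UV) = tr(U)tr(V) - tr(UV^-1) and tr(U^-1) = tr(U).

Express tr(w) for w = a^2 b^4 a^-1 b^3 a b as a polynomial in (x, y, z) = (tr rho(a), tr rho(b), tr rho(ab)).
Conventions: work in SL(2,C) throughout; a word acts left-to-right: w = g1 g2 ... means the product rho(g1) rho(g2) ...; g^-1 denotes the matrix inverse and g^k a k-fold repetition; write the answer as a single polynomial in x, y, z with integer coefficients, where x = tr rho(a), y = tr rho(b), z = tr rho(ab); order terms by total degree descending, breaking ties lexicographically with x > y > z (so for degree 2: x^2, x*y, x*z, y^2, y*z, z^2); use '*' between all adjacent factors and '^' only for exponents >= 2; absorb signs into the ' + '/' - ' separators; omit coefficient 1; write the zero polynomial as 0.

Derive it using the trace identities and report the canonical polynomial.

next, tr(a b a b) = tr(a b) * tr(a b) - tr(1)   [split at repeated a] = z^2 - 2
and tr(a b a) = tr(a) * tr(b a) - tr(b) = x*z - y
and tr(a b a b^2) = tr(b) * tr(a b a b) - tr(a b a) = y*z^2 - x*z - y
next, tr(b^3 a b a) = tr(b) * tr(a b a b^2) - tr(a b a b) = y^2*z^2 - x*y*z - y^2 - z^2 + 2
and tr(b a b) = tr(b) * tr(a b) - tr(a) = y*z - x
next, tr(a b^3) = tr(b) * tr(b a b) - tr(b a) = y^2*z - x*y - z
tr(b^3 a b) = tr(b) * tr(a b^3) - tr(a b^2) = y^3*z - x*y^2 - 2*y*z + x
tr(a b a^2 b^3) = tr(a) * tr(b^3 a b a) - tr(b^3 a b) = x*y^2*z^2 - x^2*y*z - y^3*z - x*z^2 + 2*y*z + x
tr(a b a^2 b^2) = tr(a) * tr(b^2 a b a) - tr(b^2 a b) = x*y*z^2 - x^2*z - y^2*z + z
next, tr(b^3 a b a^2 b) = tr(b) * tr(a b a^2 b^3) - tr(a b a^2 b^2) = x*y^3*z^2 - x^2*y^2*z - y^4*z - 2*x*y*z^2 + x^2*z + 3*y^2*z + x*y - z
next, tr(b^2 a b a^2 b^3) = tr(b) * tr(b^3 a b a^2 b) - tr(b^3 a b a^2) = x*y^4*z^2 - x^2*y^3*z - y^5*z - 3*x*y^2*z^2 + 2*x^2*y*z + 4*y^3*z + x*y^2 + x*z^2 - 3*y*z - x
and tr(b^3 a b a^2 b^3) = tr(b) * tr(b^2 a b a^2 b^3) - tr(b^2 a b a^2 b^2) = x*y^5*z^2 - x^2*y^4*z - y^6*z - 4*x*y^3*z^2 + 3*x^2*y^2*z + 5*y^4*z + x*y^3 + 3*x*y*z^2 - x^2*z - 6*y^2*z - 2*x*y + z
next, tr(b^3 a b a^2 b^4) = tr(b) * tr(b^3 a b a^2 b^3) - tr(b^3 a b a^2 b^2) = x*y^6*z^2 - x^2*y^5*z - y^7*z - 5*x*y^4*z^2 + 4*x^2*y^3*z + 6*y^5*z + x*y^4 + 6*x*y^2*z^2 - 3*x^2*y*z - 10*y^3*z - 3*x*y^2 - x*z^2 + 4*y*z + x
next, tr(b a b a b a) = tr(b a) * tr(b a b a) - tr(b^-1 a^-1)   [split at repeated b] = z^3 - 3*z
tr(a b a^2 b a b) = tr(a) * tr(b a b a b a) - tr(b a b a b) = x*z^3 - y*z^2 - 2*x*z + y
next, tr(b a^2 b a) = tr(a) * tr(b a b a) - tr(b a b) = x*z^2 - y*z - x
tr(b^2) = tr(b) * tr(b) - tr(1) = y^2 - 2
next, tr(b a^2 b) = tr(a) * tr(b^2 a) - tr(b^2) = x*y*z - x^2 - y^2 + 2
next, tr(a b a^2 b a) = tr(a) * tr(b a^2 b a) - tr(b a^2 b) = x^2*z^2 - 2*x*y*z + y^2 - 2
and tr(b a b a^2 b a b) = tr(b) * tr(a b a^2 b a b) - tr(a b a^2 b a) = x*y*z^3 - x^2*z^2 - y^2*z^2 + 2
tr(a b^3 a b a^2 b) = tr(b) * tr(b a b a^2 b a b) - tr(b a b a^2 b a) = x*y^2*z^3 - x^2*y*z^2 - y^3*z^2 - x*z^3 + y*z^2 + 2*x*z + y
and tr(b a b a^3 b) = tr(a) * tr(a b^2 a b a) - tr(a b^2 a b) = x^2*y*z^2 - x^3*z - x*y^2*z - y*z^2 + 2*x*z + y
tr(b a b a^3) = tr(a) * tr(a b a b a) - tr(a b a b) = x^2*z^2 - x*y*z - x^2 - z^2 + 2
and tr(a b^3 a b a^2) = tr(b) * tr(b a b a^3 b) - tr(b a b a^3) = x^2*y^2*z^2 - x^3*y*z - x*y^3*z - x^2*z^2 - y^2*z^2 + 3*x*y*z + x^2 + y^2 + z^2 - 2
tr(a b^3 a b a^2 b^2) = tr(b) * tr(a b^3 a b a^2 b) - tr(a b^3 a b a^2) = x*y^3*z^3 - 2*x^2*y^2*z^2 - y^4*z^2 + x^3*y*z + x*y^3*z - x*y*z^3 + x^2*z^2 + 2*y^2*z^2 - x*y*z - x^2 - z^2 + 2
and tr(a b^3 a b a^2 b^3) = tr(b) * tr(a b^3 a b a^2 b^2) - tr(a b^3 a b a^2 b) = x*y^4*z^3 - 2*x^2*y^3*z^2 - y^5*z^2 + x^3*y^2*z + x*y^4*z - 2*x*y^2*z^3 + 2*x^2*y*z^2 + 3*y^3*z^2 - x*y^2*z + x*z^3 - x^2*y - 2*y*z^2 - 2*x*z + y
and tr(b^3 a b a^2 b^4 a) = tr(b) * tr(a b^3 a b a^2 b^3) - tr(a b^3 a b a^2 b^2) = x*y^5*z^3 - 2*x^2*y^4*z^2 - y^6*z^2 + x^3*y^3*z + x*y^5*z - 3*x*y^3*z^3 + 4*x^2*y^2*z^2 + 4*y^4*z^2 - x^3*y*z - 2*x*y^3*z + 2*x*y*z^3 - x^2*y^2 - x^2*z^2 - 4*y^2*z^2 - x*y*z + x^2 + y^2 + z^2 - 2
tr(a^2 b^4 a^-1 b^3 a b) = tr(b^3 a b a^2 b^4) * tr(a) - tr(b^3 a b a^2 b^4 a) = x^2*y^6*z^2 - x^3*y^5*z - x*y^7*z - x*y^5*z^3 - 3*x^2*y^4*z^2 + y^6*z^2 + 3*x^3*y^3*z + 5*x*y^5*z + 3*x*y^3*z^3 + x^2*y^4 + 2*x^2*y^2*z^2 - 4*y^4*z^2 - 2*x^3*y*z - 8*x*y^3*z - 2*x*y*z^3 - 2*x^2*y^2 + 4*y^2*z^2 + 5*x*y*z - y^2 - z^2 + 2

x^2*y^6*z^2 - x^3*y^5*z - x*y^7*z - x*y^5*z^3 - 3*x^2*y^4*z^2 + y^6*z^2 + 3*x^3*y^3*z + 5*x*y^5*z + 3*x*y^3*z^3 + x^2*y^4 + 2*x^2*y^2*z^2 - 4*y^4*z^2 - 2*x^3*y*z - 8*x*y^3*z - 2*x*y*z^3 - 2*x^2*y^2 + 4*y^2*z^2 + 5*x*y*z - y^2 - z^2 + 2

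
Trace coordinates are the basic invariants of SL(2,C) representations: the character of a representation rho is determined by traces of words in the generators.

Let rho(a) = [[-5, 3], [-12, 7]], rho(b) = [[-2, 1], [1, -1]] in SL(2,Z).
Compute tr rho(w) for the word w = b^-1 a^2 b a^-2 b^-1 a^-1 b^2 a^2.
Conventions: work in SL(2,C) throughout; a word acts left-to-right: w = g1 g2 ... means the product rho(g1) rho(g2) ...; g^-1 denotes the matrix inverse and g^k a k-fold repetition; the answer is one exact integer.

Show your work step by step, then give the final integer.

-1950

rho(b^-1) = [[-1, -1], [-1, -2]]
... * rho(a) = [[-5, 3], [-12, 7]]  ->  [[17, -10], [29, -17]]
... * rho(a) = [[-5, 3], [-12, 7]]  ->  [[35, -19], [59, -32]]
... * rho(b) = [[-2, 1], [1, -1]]  ->  [[-89, 54], [-150, 91]]
... * rho(a^-1) = [[7, -3], [12, -5]]  ->  [[25, -3], [42, -5]]
... * rho(a^-1) = [[7, -3], [12, -5]]  ->  [[139, -60], [234, -101]]
... * rho(b^-1) = [[-1, -1], [-1, -2]]  ->  [[-79, -19], [-133, -32]]
... * rho(a^-1) = [[7, -3], [12, -5]]  ->  [[-781, 332], [-1315, 559]]
... * rho(b) = [[-2, 1], [1, -1]]  ->  [[1894, -1113], [3189, -1874]]
... * rho(b) = [[-2, 1], [1, -1]]  ->  [[-4901, 3007], [-8252, 5063]]
... * rho(a) = [[-5, 3], [-12, 7]]  ->  [[-11579, 6346], [-19496, 10685]]
... * rho(a) = [[-5, 3], [-12, 7]]  ->  [[-18257, 9685], [-30740, 16307]]
tr = -18257 + 16307 = -1950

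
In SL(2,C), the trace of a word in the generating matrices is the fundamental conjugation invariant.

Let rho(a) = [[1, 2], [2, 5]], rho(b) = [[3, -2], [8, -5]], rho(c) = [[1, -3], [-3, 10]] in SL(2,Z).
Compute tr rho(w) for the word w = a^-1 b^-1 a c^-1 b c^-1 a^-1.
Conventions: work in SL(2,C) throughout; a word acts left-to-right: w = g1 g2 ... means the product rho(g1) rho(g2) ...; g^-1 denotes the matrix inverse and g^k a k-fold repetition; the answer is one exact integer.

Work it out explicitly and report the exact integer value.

rho(a^-1) = [[5, -2], [-2, 1]]
... * rho(b^-1) = [[-5, 2], [-8, 3]]  ->  [[-9, 4], [2, -1]]
... * rho(a) = [[1, 2], [2, 5]]  ->  [[-1, 2], [0, -1]]
... * rho(c^-1) = [[10, 3], [3, 1]]  ->  [[-4, -1], [-3, -1]]
... * rho(b) = [[3, -2], [8, -5]]  ->  [[-20, 13], [-17, 11]]
... * rho(c^-1) = [[10, 3], [3, 1]]  ->  [[-161, -47], [-137, -40]]
... * rho(a^-1) = [[5, -2], [-2, 1]]  ->  [[-711, 275], [-605, 234]]
tr = -711 + 234 = -477

-477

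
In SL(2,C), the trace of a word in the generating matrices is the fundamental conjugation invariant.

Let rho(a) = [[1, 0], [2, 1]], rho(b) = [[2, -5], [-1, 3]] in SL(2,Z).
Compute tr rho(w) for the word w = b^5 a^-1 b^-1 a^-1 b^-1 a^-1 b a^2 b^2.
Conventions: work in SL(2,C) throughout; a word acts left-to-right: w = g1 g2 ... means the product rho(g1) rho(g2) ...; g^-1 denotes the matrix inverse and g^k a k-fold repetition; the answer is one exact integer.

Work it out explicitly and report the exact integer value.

-90979202

rho(b) = [[2, -5], [-1, 3]]
... * rho(b) = [[2, -5], [-1, 3]]  ->  [[9, -25], [-5, 14]]
... * rho(b) = [[2, -5], [-1, 3]]  ->  [[43, -120], [-24, 67]]
... * rho(b) = [[2, -5], [-1, 3]]  ->  [[206, -575], [-115, 321]]
... * rho(b) = [[2, -5], [-1, 3]]  ->  [[987, -2755], [-551, 1538]]
... * rho(a^-1) = [[1, 0], [-2, 1]]  ->  [[6497, -2755], [-3627, 1538]]
... * rho(b^-1) = [[3, 5], [1, 2]]  ->  [[16736, 26975], [-9343, -15059]]
... * rho(a^-1) = [[1, 0], [-2, 1]]  ->  [[-37214, 26975], [20775, -15059]]
... * rho(b^-1) = [[3, 5], [1, 2]]  ->  [[-84667, -132120], [47266, 73757]]
... * rho(a^-1) = [[1, 0], [-2, 1]]  ->  [[179573, -132120], [-100248, 73757]]
... * rho(b) = [[2, -5], [-1, 3]]  ->  [[491266, -1294225], [-274253, 722511]]
... * rho(a) = [[1, 0], [2, 1]]  ->  [[-2097184, -1294225], [1170769, 722511]]
... * rho(a) = [[1, 0], [2, 1]]  ->  [[-4685634, -1294225], [2615791, 722511]]
... * rho(b) = [[2, -5], [-1, 3]]  ->  [[-8077043, 19545495], [4509071, -10911422]]
... * rho(b) = [[2, -5], [-1, 3]]  ->  [[-35699581, 99021700], [19929564, -55279621]]
tr = -35699581 + -55279621 = -90979202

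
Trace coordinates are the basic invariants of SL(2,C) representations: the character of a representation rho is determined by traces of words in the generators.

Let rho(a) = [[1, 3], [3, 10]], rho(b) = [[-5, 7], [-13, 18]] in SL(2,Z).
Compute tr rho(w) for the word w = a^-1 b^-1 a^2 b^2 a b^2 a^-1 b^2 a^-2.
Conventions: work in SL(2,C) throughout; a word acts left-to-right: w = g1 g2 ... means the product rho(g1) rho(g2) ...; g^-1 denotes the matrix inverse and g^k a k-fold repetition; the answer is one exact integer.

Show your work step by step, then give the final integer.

-16700215677107

rho(a^-1) = [[10, -3], [-3, 1]]
... * rho(b^-1) = [[18, -7], [13, -5]]  ->  [[141, -55], [-41, 16]]
... * rho(a) = [[1, 3], [3, 10]]  ->  [[-24, -127], [7, 37]]
... * rho(a) = [[1, 3], [3, 10]]  ->  [[-405, -1342], [118, 391]]
... * rho(b) = [[-5, 7], [-13, 18]]  ->  [[19471, -26991], [-5673, 7864]]
... * rho(b) = [[-5, 7], [-13, 18]]  ->  [[253528, -349541], [-73867, 101841]]
... * rho(a) = [[1, 3], [3, 10]]  ->  [[-795095, -2734826], [231656, 796809]]
... * rho(b) = [[-5, 7], [-13, 18]]  ->  [[39528213, -54792533], [-11516797, 15964154]]
... * rho(b) = [[-5, 7], [-13, 18]]  ->  [[514661864, -709568103], [-149950017, 206737193]]
... * rho(a^-1) = [[10, -3], [-3, 1]]  ->  [[7275322949, -2253553695], [-2119711749, 656587244]]
... * rho(b) = [[-5, 7], [-13, 18]]  ->  [[-7080416710, 10363294133], [2062924573, -3019411851]]
... * rho(b) = [[-5, 7], [-13, 18]]  ->  [[-99320740179, 136976377424], [28937731198, -39908941307]]
... * rho(a^-1) = [[10, -3], [-3, 1]]  ->  [[-1404136534062, 434938597961], [409104135901, -126722134901]]
... * rho(a^-1) = [[10, -3], [-3, 1]]  ->  [[-15346181134503, 4647348200147], [4471207763713, -1354034542604]]
tr = -15346181134503 + -1354034542604 = -16700215677107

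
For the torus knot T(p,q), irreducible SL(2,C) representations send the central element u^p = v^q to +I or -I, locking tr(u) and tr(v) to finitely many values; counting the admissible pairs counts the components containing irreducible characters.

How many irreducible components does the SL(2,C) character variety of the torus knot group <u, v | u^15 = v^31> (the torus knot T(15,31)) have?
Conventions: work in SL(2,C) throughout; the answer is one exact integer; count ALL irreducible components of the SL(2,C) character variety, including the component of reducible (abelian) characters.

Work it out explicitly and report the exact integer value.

In the torus knot group T(15,31), u^15 = v^31 is central, so an irreducible representation sends it to +I or -I (Schur).
On an irreducible component, tr(u) is locked at 2*cos(pi*alpha/15) for some alpha in 1..14, and tr(v) at 2*cos(pi*beta/31) for some beta in 1..30.
u^15 = (-1)^alpha I and v^31 = (-1)^beta I must agree, so alpha and beta have equal parity.
Enumerate parity-matched pairs: 7*15 odd-odd plus 7*15 even-even gives 210.
Total: 210 irreducible-character components + 1 reducible (abelian) component = 211.

211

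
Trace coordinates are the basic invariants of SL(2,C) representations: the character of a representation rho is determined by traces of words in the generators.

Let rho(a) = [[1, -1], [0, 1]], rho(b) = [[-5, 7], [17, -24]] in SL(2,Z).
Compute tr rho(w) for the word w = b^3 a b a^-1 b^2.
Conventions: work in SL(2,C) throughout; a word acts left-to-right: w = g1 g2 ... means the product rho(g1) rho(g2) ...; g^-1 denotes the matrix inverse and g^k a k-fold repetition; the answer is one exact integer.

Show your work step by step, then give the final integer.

rho(b) = [[-5, 7], [17, -24]]
... * rho(b) = [[-5, 7], [17, -24]]  ->  [[144, -203], [-493, 695]]
... * rho(b) = [[-5, 7], [17, -24]]  ->  [[-4171, 5880], [14280, -20131]]
... * rho(a) = [[1, -1], [0, 1]]  ->  [[-4171, 10051], [14280, -34411]]
... * rho(b) = [[-5, 7], [17, -24]]  ->  [[191722, -270421], [-656387, 925824]]
... * rho(a^-1) = [[1, 1], [0, 1]]  ->  [[191722, -78699], [-656387, 269437]]
... * rho(b) = [[-5, 7], [17, -24]]  ->  [[-2296493, 3230830], [7862364, -11061197]]
... * rho(b) = [[-5, 7], [17, -24]]  ->  [[66406575, -93615371], [-227352169, 320505276]]
tr = 66406575 + 320505276 = 386911851

386911851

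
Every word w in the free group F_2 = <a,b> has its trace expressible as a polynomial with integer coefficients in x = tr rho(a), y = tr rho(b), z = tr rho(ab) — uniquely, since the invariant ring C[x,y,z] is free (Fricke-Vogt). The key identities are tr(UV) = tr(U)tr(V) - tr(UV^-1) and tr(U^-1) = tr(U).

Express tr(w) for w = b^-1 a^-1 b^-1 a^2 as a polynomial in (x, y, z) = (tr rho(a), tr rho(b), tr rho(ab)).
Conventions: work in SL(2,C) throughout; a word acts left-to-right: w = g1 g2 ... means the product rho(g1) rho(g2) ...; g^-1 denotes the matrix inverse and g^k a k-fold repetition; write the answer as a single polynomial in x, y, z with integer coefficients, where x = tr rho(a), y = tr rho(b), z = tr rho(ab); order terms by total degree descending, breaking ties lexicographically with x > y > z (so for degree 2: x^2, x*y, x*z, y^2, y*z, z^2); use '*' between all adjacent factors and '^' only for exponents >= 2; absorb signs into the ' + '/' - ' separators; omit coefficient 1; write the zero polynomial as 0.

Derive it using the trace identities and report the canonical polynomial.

x^2*y*z - x^3 - x*z^2 - y*z + 3*x

use: trace(b^-1 a) = trace(a)*trace(b) - trace(a b) = x*y - z
trace(a^2) = trace(a)*trace(a) - trace(1) = x^2 - 2
apply: trace(b a^2) = trace(a)*trace(b a) - trace(b) = x*z - y
apply: trace(a^2 b a) = trace(a)*trace(b a^2) - trace(b a) = x^2*z - x*y - z
apply: trace(b a b a) = trace(b a)*trace(b a) - trace(1)   [split at repeated b] = z^2 - 2
use: trace(b a b) = trace(b)*trace(a b) - trace(a) = y*z - x
use: trace(a^2 b a b) = trace(a)*trace(b a b a) - trace(b a b) = x*z^2 - y*z - x
trace(b^-1 a^2 b a) = trace(a^2 b a)*trace(b) - trace(a^2 b a b) = x^2*y*z - x*y^2 - x*z^2 + x
trace(a^-1 b^-1 a^2 b) = trace(b^-1 a^2 b)*trace(a) - trace(b^-1 a^2 b a) = -x^2*y*z + x^3 + x*y^2 + x*z^2 - 3*x
apply: trace(b^-1 a^-1 b^-1 a^2) = trace(a^-1 b^-1 a^2)*trace(b) - trace(a^-1 b^-1 a^2 b) = x^2*y*z - x^3 - x*z^2 - y*z + 3*x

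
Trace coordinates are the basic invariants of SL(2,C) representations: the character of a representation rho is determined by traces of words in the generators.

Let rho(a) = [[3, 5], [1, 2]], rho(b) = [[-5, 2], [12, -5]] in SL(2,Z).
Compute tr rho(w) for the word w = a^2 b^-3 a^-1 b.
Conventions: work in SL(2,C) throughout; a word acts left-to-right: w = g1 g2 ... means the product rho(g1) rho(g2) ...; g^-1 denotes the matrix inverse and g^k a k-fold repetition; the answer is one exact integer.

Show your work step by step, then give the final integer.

rho(a) = [[3, 5], [1, 2]]
... * rho(a) = [[3, 5], [1, 2]]  ->  [[14, 25], [5, 9]]
... * rho(b^-1) = [[-5, -2], [-12, -5]]  ->  [[-370, -153], [-133, -55]]
... * rho(b^-1) = [[-5, -2], [-12, -5]]  ->  [[3686, 1505], [1325, 541]]
... * rho(b^-1) = [[-5, -2], [-12, -5]]  ->  [[-36490, -14897], [-13117, -5355]]
... * rho(a^-1) = [[2, -5], [-1, 3]]  ->  [[-58083, 137759], [-20879, 49520]]
... * rho(b) = [[-5, 2], [12, -5]]  ->  [[1943523, -804961], [698635, -289358]]
tr = 1943523 + -289358 = 1654165

1654165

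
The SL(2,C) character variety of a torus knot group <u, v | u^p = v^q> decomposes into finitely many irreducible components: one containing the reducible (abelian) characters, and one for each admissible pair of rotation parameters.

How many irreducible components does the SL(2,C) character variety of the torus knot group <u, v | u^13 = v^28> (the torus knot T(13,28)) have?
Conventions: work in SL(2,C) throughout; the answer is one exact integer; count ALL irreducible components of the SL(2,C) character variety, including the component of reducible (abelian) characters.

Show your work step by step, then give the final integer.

163

For T(13,28): irreducibility forces the central element u^13 = v^28 to one of +I, -I.
So on each irreducible component the traces are pinned: tr(u) = 2*cos(pi*alpha/13) with 1 <= alpha <= 12, tr(v) = 2*cos(pi*beta/28) with 1 <= beta <= 27.
u^13 = (-1)^alpha I and v^28 = (-1)^beta I must agree, so alpha and beta have equal parity.
Enumerate parity-matched pairs: 6*14 odd-odd plus 6*13 even-even gives 162.
components with irreducible characters: 162; plus the single component of reducible (abelian) characters: total 163.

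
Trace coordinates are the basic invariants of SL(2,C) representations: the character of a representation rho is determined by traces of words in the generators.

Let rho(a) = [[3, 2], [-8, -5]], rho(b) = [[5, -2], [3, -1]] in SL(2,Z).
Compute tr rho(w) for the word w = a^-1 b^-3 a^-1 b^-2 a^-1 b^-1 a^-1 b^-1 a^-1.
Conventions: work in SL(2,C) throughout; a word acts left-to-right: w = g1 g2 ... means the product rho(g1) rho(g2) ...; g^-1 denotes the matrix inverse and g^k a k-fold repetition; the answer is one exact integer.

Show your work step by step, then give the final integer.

rho(a^-1) = [[-5, -2], [8, 3]]
... * rho(b^-1) = [[-1, 2], [-3, 5]]  ->  [[11, -20], [-17, 31]]
... * rho(b^-1) = [[-1, 2], [-3, 5]]  ->  [[49, -78], [-76, 121]]
... * rho(b^-1) = [[-1, 2], [-3, 5]]  ->  [[185, -292], [-287, 453]]
... * rho(a^-1) = [[-5, -2], [8, 3]]  ->  [[-3261, -1246], [5059, 1933]]
... * rho(b^-1) = [[-1, 2], [-3, 5]]  ->  [[6999, -12752], [-10858, 19783]]
... * rho(b^-1) = [[-1, 2], [-3, 5]]  ->  [[31257, -49762], [-48491, 77199]]
... * rho(a^-1) = [[-5, -2], [8, 3]]  ->  [[-554381, -211800], [860047, 328579]]
... * rho(b^-1) = [[-1, 2], [-3, 5]]  ->  [[1189781, -2167762], [-1845784, 3362989]]
... * rho(a^-1) = [[-5, -2], [8, 3]]  ->  [[-23291001, -8882848], [36132832, 13780535]]
... * rho(b^-1) = [[-1, 2], [-3, 5]]  ->  [[49939545, -90996242], [-77474437, 141168339]]
... * rho(a^-1) = [[-5, -2], [8, 3]]  ->  [[-977667661, -372867816], [1516718897, 578453891]]
tr = -977667661 + 578453891 = -399213770

-399213770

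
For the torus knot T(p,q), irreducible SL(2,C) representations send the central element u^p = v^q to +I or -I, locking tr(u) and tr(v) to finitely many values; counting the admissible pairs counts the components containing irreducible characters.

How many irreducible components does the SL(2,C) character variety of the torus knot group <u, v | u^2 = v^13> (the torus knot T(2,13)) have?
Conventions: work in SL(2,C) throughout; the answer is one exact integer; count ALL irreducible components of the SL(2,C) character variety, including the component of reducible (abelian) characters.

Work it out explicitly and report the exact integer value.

For T(2,13): irreducibility forces the central element u^2 = v^13 to one of +I, -I.
This locks tr(u) to 2*cos(pi*alpha/2), alpha in 1..1, and tr(v) to 2*cos(pi*beta/13), beta in 1..12, on each component of irreducible characters.
u^2 = (-1)^alpha I and v^13 = (-1)^beta I must agree, so alpha and beta have equal parity.
count pairs: odd alpha (1 choices) x odd beta (6), plus even alpha (0) x even beta (6): 1*6 + 0*6 = 6.
Total: 6 irreducible-character components + 1 reducible (abelian) component = 7.

7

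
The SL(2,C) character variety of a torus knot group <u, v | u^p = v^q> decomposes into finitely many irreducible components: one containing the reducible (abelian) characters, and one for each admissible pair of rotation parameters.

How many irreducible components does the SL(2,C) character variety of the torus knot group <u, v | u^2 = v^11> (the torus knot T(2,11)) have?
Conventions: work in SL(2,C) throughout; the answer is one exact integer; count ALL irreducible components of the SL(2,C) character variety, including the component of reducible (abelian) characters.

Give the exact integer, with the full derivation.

6

Gamma = < u, v | u^2 = v^11 > (torus knot T(2,11)); the central element u^2 = v^11 acts as +I or -I in any irreducible SL(2,C) representation.
This locks tr(u) to 2*cos(pi*alpha/2), alpha in 1..1, and tr(v) to 2*cos(pi*beta/11), beta in 1..10, on each component of irreducible characters.
u^2 = (-1)^alpha I and v^11 = (-1)^beta I must agree, so alpha and beta have equal parity.
Enumerate parity-matched pairs: 1*5 odd-odd plus 0*5 even-even gives 5.
Total: 5 irreducible-character components + 1 reducible (abelian) component = 6.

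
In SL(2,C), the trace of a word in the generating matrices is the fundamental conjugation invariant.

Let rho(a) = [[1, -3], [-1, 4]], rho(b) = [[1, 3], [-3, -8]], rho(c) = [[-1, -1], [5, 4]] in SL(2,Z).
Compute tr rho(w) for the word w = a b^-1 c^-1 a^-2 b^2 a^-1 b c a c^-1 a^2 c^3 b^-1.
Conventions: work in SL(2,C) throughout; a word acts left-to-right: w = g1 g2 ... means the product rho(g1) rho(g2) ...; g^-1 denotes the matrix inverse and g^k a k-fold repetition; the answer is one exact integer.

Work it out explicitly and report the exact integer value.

rho(a) = [[1, -3], [-1, 4]]
... * rho(b^-1) = [[-8, -3], [3, 1]]  ->  [[-17, -6], [20, 7]]
... * rho(c^-1) = [[4, 1], [-5, -1]]  ->  [[-38, -11], [45, 13]]
... * rho(a^-1) = [[4, 3], [1, 1]]  ->  [[-163, -125], [193, 148]]
... * rho(a^-1) = [[4, 3], [1, 1]]  ->  [[-777, -614], [920, 727]]
... * rho(b) = [[1, 3], [-3, -8]]  ->  [[1065, 2581], [-1261, -3056]]
... * rho(b) = [[1, 3], [-3, -8]]  ->  [[-6678, -17453], [7907, 20665]]
... * rho(a^-1) = [[4, 3], [1, 1]]  ->  [[-44165, -37487], [52293, 44386]]
... * rho(b) = [[1, 3], [-3, -8]]  ->  [[68296, 167401], [-80865, -198209]]
... * rho(c) = [[-1, -1], [5, 4]]  ->  [[768709, 601308], [-910180, -711971]]
... * rho(a) = [[1, -3], [-1, 4]]  ->  [[167401, 99105], [-198209, -117344]]
... * rho(c^-1) = [[4, 1], [-5, -1]]  ->  [[174079, 68296], [-206116, -80865]]
... * rho(a) = [[1, -3], [-1, 4]]  ->  [[105783, -249053], [-125251, 294888]]
... * rho(a) = [[1, -3], [-1, 4]]  ->  [[354836, -1313561], [-420139, 1555305]]
... * rho(c) = [[-1, -1], [5, 4]]  ->  [[-6922641, -5609080], [8196664, 6641359]]
... * rho(c) = [[-1, -1], [5, 4]]  ->  [[-21122759, -15513679], [25010131, 18368772]]
... * rho(c) = [[-1, -1], [5, 4]]  ->  [[-56445636, -40931957], [66833729, 48464957]]
... * rho(b^-1) = [[-8, -3], [3, 1]]  ->  [[328769217, 128404951], [-389274961, -152036230]]
tr = 328769217 + -152036230 = 176732987

176732987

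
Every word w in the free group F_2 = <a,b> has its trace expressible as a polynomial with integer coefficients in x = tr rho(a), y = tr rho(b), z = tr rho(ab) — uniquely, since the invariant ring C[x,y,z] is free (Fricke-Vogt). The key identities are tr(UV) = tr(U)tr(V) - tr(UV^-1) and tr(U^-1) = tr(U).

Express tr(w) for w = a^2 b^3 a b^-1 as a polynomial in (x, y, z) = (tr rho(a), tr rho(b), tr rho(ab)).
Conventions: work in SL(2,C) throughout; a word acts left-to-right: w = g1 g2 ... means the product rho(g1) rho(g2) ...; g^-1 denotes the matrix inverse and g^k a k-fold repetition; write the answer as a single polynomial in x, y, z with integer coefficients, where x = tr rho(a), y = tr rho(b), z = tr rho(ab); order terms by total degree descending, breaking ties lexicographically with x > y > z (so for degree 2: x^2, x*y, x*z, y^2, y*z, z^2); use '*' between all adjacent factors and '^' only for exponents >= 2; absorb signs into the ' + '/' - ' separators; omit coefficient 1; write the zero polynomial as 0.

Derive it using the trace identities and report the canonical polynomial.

x^2*y^3*z - x^3*y^2 - x*y^4 - x*y^2*z^2 + 4*x*y^2 + x*z^2 - y*z - x

tr(b a b) = tr(b) * tr(a b) - tr(a)  (reduce the b square) = y*z - x
tr(b^3 a) = tr(b) * tr(b a b) - tr(b a)  (reduce the b square) = y^2*z - x*y - z
tr(b^2) = tr(b) * tr(b) - tr(1)  (reduce the b square) = y^2 - 2
tr(b^3) = tr(b) * tr(b^2) - tr(b)  (reduce the b square) = y^3 - 3*y
tr(a b^3 a) = tr(a) * tr(b^3 a) - tr(b^3)  (reduce the a square) = x*y^2*z - x^2*y - y^3 - x*z + 3*y
reduce: tr(a^2 b^3 a) = tr(a) * tr(a b^3 a) - tr(a b^3)  (reduce the a square) = x^2*y^2*z - x^3*y - x*y^3 - x^2*z - y^2*z + 4*x*y + z
tr(a b a b) = tr(a b) * tr(a b) - tr(1)  (split on a) = z^2 - 2
tr(a b a) = tr(a) * tr(b a) - tr(b)  (reduce the a square) = x*z - y
tr(b^2 a b a) = tr(b) * tr(a b a b) - tr(a b a)  (reduce the b square) = y*z^2 - x*z - y
tr(a b a^2 b^2) = tr(a) * tr(b^2 a b a) - tr(b^2 a b)  (reduce the a square) = x*y*z^2 - x^2*z - y^2*z + z
tr(a b a^2 b) = tr(a) * tr(b a b a) - tr(b a b)  (reduce the a square) = x*z^2 - y*z - x
so tr(a^2 b^3 a b) = tr(b) * tr(a b a^2 b^2) - tr(a b a^2 b)  (reduce the b square) = x*y^2*z^2 - x^2*y*z - y^3*z - x*z^2 + 2*y*z + x
so tr(a^2 b^3 a b^-1) = tr(a^2 b^3 a) * tr(b) - tr(a^2 b^3 a b)  (eliminate b^-1) = x^2*y^3*z - x^3*y^2 - x*y^4 - x*y^2*z^2 + 4*x*y^2 + x*z^2 - y*z - x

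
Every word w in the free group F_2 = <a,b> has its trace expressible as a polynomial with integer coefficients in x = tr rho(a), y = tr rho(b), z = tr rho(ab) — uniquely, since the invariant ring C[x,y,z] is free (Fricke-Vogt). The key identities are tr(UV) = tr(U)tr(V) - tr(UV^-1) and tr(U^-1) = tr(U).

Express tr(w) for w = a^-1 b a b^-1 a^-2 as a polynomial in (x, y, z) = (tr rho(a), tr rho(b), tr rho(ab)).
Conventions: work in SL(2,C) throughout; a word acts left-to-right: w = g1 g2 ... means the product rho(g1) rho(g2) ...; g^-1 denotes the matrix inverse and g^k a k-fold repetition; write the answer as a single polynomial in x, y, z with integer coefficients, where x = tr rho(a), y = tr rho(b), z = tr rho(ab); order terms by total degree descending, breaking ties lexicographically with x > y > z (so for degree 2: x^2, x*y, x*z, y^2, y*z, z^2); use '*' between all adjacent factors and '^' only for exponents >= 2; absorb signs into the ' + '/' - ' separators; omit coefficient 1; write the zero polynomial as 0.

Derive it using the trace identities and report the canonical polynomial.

trace(a^-1 b) = trace(b) trace(a) - trace(b a) = x*y - z
trace(a^-2 b) = trace(a^-1 b) trace(a) - trace(a^-1 b a) = x^2*y - x*z - y
trace(b a b) = trace(b) trace(a b) - trace(a) = y*z - x
reduce: trace(b a b a) = trace(a b) trace(a b) - trace(1) = z^2 - 2
trace(a^-1 b a b) = trace(b a b) trace(a) - trace(b a b a) = x*y*z - x^2 - z^2 + 2
reduce: trace(a^-1 b a b a^-1) = trace(a^-1 b a b) trace(a) - trace(a^-1 b a b a) = x^2*y*z - x^3 - x*z^2 - y*z + 3*x
so trace(a^-3 b a b) = trace(a^-1 b a b a^-1) trace(a) - trace(a^-1 b a b) = x^3*y*z - x^4 - x^2*z^2 - 2*x*y*z + 4*x^2 + z^2 - 2
trace(a^-1 b a b^-1 a^-2) = trace(a^-3 b a) trace(b) - trace(a^-3 b a b) = -x^3*y*z + x^4 + x^2*y^2 + x^2*z^2 + x*y*z - 4*x^2 - y^2 - z^2 + 2

-x^3*y*z + x^4 + x^2*y^2 + x^2*z^2 + x*y*z - 4*x^2 - y^2 - z^2 + 2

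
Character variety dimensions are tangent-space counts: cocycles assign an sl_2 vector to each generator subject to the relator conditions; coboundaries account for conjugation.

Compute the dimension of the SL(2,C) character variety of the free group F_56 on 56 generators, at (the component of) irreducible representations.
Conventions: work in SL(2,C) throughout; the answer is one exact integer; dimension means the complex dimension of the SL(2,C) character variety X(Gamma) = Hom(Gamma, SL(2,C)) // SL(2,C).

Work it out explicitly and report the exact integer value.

165

Gamma = F_56 has 56 generators and no relators.
So Z^1 = (sl_2)^56 in full: dim Z^1 = 168.
At an irreducible rho the centralizer of the image in sl_2 is 0, so the coboundary map sl_2 -> Z^1 is injective: dim B^1 = 3.
dim H^1 = 168 - 3 = 165, which is dim X.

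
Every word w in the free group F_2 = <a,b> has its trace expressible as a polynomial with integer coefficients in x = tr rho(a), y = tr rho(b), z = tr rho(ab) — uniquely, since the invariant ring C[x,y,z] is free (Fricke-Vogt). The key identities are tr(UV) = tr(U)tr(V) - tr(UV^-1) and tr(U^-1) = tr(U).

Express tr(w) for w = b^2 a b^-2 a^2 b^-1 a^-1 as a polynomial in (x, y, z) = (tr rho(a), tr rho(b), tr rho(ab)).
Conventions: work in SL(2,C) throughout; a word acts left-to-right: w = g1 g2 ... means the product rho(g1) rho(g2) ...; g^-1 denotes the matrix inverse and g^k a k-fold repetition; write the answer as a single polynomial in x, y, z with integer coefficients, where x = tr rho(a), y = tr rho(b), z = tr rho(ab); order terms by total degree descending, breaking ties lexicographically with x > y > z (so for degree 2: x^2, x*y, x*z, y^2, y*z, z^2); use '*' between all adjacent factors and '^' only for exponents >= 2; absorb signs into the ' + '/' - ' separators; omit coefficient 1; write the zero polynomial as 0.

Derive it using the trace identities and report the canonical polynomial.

tr(b a^2) = tr(a) * tr(b a) - tr(b) = x*z - y
reduce: tr(a^2 b a) = tr(a) * tr(b a^2) - tr(b a) = x^2*z - x*y - z
tr(b a b a) = tr(b a) * tr(b a) - tr(1)   [split at repeated b] = z^2 - 2
tr(b a b) = tr(b) * tr(a b) - tr(a) = y*z - x
tr(a^2 b a b) = tr(a) * tr(b a b a) - tr(b a b) = x*z^2 - y*z - x
tr(b a b^-1 a^2) = tr(a^2 b a) * tr(b) - tr(a^2 b a b) = x^2*y*z - x*y^2 - x*z^2 + x
tr(a^2) = tr(a) * tr(a) - tr(1) = x^2 - 2
so tr(a^3) = tr(a) * tr(a^2) - tr(a) = x^3 - 3*x
so tr(a b^2 a^2) = tr(b) * tr(a^3 b) - tr(a^3) = x^2*y*z - x^3 - x*y^2 - y*z + 3*x
so tr(b^2) = tr(b) * tr(b) - tr(1) = y^2 - 2
so tr(a b^2 a) = tr(a) * tr(b^2 a) - tr(b^2) = x*y*z - x^2 - y^2 + 2
tr(a^3 b^2 a) = tr(a) * tr(a b^2 a^2) - tr(a b^2 a) = x^3*y*z - x^4 - x^2*y^2 - 2*x*y*z + 4*x^2 + y^2 - 2
tr(a b a^3 b) = tr(a) * tr(a b a b a) - tr(a b a b) = x^2*z^2 - x*y*z - x^2 - z^2 + 2
tr(a b a^3) = tr(a) * tr(a^2 b a) - tr(a^2 b) = x^3*z - x^2*y - 2*x*z + y
reduce: tr(a^3 b^2 a b) = tr(b) * tr(a b a^3 b) - tr(a b a^3) = x^2*y*z^2 - x^3*z - x*y^2*z - y*z^2 + 2*x*z + y
so tr(a b^2 a b^-1 a^2) = tr(a^3 b^2 a) * tr(b) - tr(a^3 b^2 a b) = x^3*y^2*z - x^4*y - x^2*y^3 - x^2*y*z^2 + x^3*z - x*y^2*z + 4*x^2*y + y^3 + y*z^2 - 2*x*z - 3*y
so tr(a b a b^2 a) = tr(b) * tr(a^2 b a b) - tr(a^2 b a) = x*y*z^2 - x^2*z - y^2*z + z
tr(a b a b^2) = tr(b) * tr(a b a b) - tr(a b a) = y*z^2 - x*z - y
so tr(a^2 b a b^2 a) = tr(a) * tr(a b a b^2 a) - tr(a b a b^2) = x^2*y*z^2 - x^3*z - x*y^2*z - y*z^2 + 2*x*z + y
tr(a b a b a b) = tr(b a) * tr(b a b a) - tr(b^-1 a^-1)   [split at repeated b] = z^3 - 3*z
reduce: tr(b a b^2 a b a) = tr(b) * tr(a b a b a b) - tr(a b a b a) = y*z^3 - x*z^2 - 2*y*z + x
so tr(b a b^2 a b) = tr(b) * tr(a b^2 a b) - tr(a b^2 a) = y^2*z^2 - 2*x*y*z + x^2 - 2
tr(a^2 b a b^2 a b) = tr(a) * tr(b a b^2 a b a) - tr(b a b^2 a b) = x*y*z^3 - x^2*z^2 - y^2*z^2 + 2
tr(a b^2 a b^-1 a^2 b) = tr(a^2 b a b^2 a) * tr(b) - tr(a^2 b a b^2 a b) = x^2*y^2*z^2 - x^3*y*z - x*y^3*z - x*y*z^3 + x^2*z^2 + 2*x*y*z + y^2 - 2
tr(b^2 a b^-1 a^2 b^-1 a) = tr(a b^2 a b^-1 a^2) * tr(b) - tr(a b^2 a b^-1 a^2 b) = x^3*y^3*z - x^4*y^2 - x^2*y^4 - 2*x^2*y^2*z^2 + 2*x^3*y*z + x*y*z^3 + 4*x^2*y^2 - x^2*z^2 + y^4 + y^2*z^2 - 4*x*y*z - 4*y^2 + 2
so tr(b^-1 a^2 b^-1 a^-1 b^2 a) = tr(b^2 a b^-1 a^2 b^-1) * tr(a) - tr(b^2 a b^-1 a^2 b^-1 a) = -x^3*y^3*z + x^4*y^2 + x^2*y^4 + 2*x^2*y^2*z^2 - x^3*y*z - x*y*z^3 - 5*x^2*y^2 - y^4 - y^2*z^2 + 4*x*y*z + x^2 + 4*y^2 - 2
reduce: tr(a b^3 a) = tr(b) * tr(b a^2 b) - tr(b a^2) = x*y^2*z - x^2*y - y^3 - x*z + 3*y
tr(a b^3) = tr(b) * tr(b a b) - tr(b a) = y^2*z - x*y - z
reduce: tr(b^2 a^3 b) = tr(a) * tr(a b^3 a) - tr(a b^3) = x^2*y^2*z - x^3*y - x*y^3 - x^2*z - y^2*z + 4*x*y + z
reduce: tr(a^-1 b^2 a^3 b) = tr(b^2 a^3 b) * tr(a) - tr(b^2 a^3 b a) = x^3*y^2*z - x^4*y - x^2*y^3 - x^2*y*z^2 + 4*x^2*y + y*z^2 - x*z - y
reduce: tr(a^2 b^-1 a^-1 b^2 a) = tr(a^-1 b^2 a^3) * tr(b) - tr(a^-1 b^2 a^3 b) = -x^3*y^2*z + x^4*y + x^2*y^3 + x^2*y*z^2 + x*y^2*z - 5*x^2*y - y^3 - y*z^2 + x*z + 3*y
reduce: tr(b^2 a b^-2 a^2 b^-1 a^-1) = tr(b^-1 a^2 b^-1 a^-1 b^2 a) * tr(b) - tr(b^-1 a^2 b^-1 a^-1 b^2 a b) = -x^3*y^4*z + x^4*y^3 + x^2*y^5 + 2*x^2*y^3*z^2 - x*y^2*z^3 - x^4*y - 6*x^2*y^3 - x^2*y*z^2 - y^5 - y^3*z^2 + 3*x*y^2*z + 6*x^2*y + 5*y^3 + y*z^2 - x*z - 5*y

-x^3*y^4*z + x^4*y^3 + x^2*y^5 + 2*x^2*y^3*z^2 - x*y^2*z^3 - x^4*y - 6*x^2*y^3 - x^2*y*z^2 - y^5 - y^3*z^2 + 3*x*y^2*z + 6*x^2*y + 5*y^3 + y*z^2 - x*z - 5*y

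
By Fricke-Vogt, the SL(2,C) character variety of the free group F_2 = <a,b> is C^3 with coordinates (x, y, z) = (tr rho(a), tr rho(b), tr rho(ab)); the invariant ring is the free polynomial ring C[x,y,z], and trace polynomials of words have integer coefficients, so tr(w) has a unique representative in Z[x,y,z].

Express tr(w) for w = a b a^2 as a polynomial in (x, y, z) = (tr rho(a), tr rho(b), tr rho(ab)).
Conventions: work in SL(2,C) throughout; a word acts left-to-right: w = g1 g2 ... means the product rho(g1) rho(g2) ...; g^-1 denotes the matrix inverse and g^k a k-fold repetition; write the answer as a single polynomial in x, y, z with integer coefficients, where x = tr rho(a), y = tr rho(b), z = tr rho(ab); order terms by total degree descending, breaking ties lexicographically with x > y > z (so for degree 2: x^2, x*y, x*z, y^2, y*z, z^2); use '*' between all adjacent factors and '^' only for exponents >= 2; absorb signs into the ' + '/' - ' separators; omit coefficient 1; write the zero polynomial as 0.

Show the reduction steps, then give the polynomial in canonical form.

x^2*z - x*y - z

trace(a b a) = trace(a) trace(b a) - trace(b)  (reduce the a square) = x*z - y
use: trace(a b a^2) = trace(a) trace(a b a) - trace(a b)  (reduce the a square) = x^2*z - x*y - z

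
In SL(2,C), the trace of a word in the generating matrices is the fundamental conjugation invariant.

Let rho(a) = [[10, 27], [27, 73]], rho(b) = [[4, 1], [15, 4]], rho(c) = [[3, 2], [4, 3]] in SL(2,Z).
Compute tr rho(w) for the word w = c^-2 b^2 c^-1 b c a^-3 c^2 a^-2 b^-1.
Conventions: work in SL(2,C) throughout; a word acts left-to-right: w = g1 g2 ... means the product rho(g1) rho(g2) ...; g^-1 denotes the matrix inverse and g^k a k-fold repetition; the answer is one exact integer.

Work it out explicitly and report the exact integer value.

7034629784508829

rho(c^-1) = [[3, -2], [-4, 3]]
... * rho(c^-1) = [[3, -2], [-4, 3]]  ->  [[17, -12], [-24, 17]]
... * rho(b) = [[4, 1], [15, 4]]  ->  [[-112, -31], [159, 44]]
... * rho(b) = [[4, 1], [15, 4]]  ->  [[-913, -236], [1296, 335]]
... * rho(c^-1) = [[3, -2], [-4, 3]]  ->  [[-1795, 1118], [2548, -1587]]
... * rho(b) = [[4, 1], [15, 4]]  ->  [[9590, 2677], [-13613, -3800]]
... * rho(c) = [[3, 2], [4, 3]]  ->  [[39478, 27211], [-56039, -38626]]
... * rho(a^-1) = [[73, -27], [-27, 10]]  ->  [[2147197, -793796], [-3047945, 1126793]]
... * rho(a^-1) = [[73, -27], [-27, 10]]  ->  [[178177873, -65912279], [-252923396, 93562445]]
... * rho(a^-1) = [[73, -27], [-27, 10]]  ->  [[14786616262, -5469925361], [-20989593923, 7764556142]]
... * rho(c) = [[3, 2], [4, 3]]  ->  [[22480147342, 13163456441], [-31910557201, -18685519420]]
... * rho(c) = [[3, 2], [4, 3]]  ->  [[120094267790, 84450664007], [-170473749283, -119877672662]]
... * rho(a^-1) = [[73, -27], [-27, 10]]  ->  [[6486713620481, -2398038590260], [-9207886535785, 3404014504021]]
... * rho(a^-1) = [[73, -27], [-27, 10]]  ->  [[538277136232133, -199121653655587], [-764084108720872, 282653081506405]]
... * rho(b^-1) = [[4, -1], [-15, 4]]  ->  [[5139933349762337, -1334763750854481], [-7296132657479563, 1894696434746492]]
tr = 5139933349762337 + 1894696434746492 = 7034629784508829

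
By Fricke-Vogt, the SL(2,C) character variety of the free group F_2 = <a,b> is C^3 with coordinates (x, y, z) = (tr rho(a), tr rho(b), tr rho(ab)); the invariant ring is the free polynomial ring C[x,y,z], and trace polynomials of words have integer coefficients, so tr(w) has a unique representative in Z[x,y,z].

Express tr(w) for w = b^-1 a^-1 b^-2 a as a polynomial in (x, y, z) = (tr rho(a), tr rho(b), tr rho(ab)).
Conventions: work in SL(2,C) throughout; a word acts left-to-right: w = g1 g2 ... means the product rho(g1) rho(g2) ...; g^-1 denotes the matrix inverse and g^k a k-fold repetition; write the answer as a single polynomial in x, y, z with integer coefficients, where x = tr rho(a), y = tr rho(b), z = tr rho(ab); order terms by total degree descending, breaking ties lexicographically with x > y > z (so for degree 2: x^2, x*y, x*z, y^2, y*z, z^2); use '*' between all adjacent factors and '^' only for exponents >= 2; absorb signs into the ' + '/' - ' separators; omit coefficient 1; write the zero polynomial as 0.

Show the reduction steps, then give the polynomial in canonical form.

next, trace(b^-1) = trace(b) = y
trace(a b a) = trace(a)*trace(b a) - trace(b) = x*z - y
next, trace(a b a b) = trace(a b)*trace(a b) - trace(1)   [split at repeated a] = z^2 - 2
next, trace(b a b^-1 a) = trace(a b a)*trace(b) - trace(a b a b) = x*y*z - y^2 - z^2 + 2
next, trace(a b^-1 a^-1 b) = trace(b a b^-1)*trace(a) - trace(b a b^-1 a) = -x*y*z + x^2 + y^2 + z^2 - 2
trace(a b^-1 a^-1 b^-1) = trace(a b^-1 a^-1)*trace(b) - trace(a b^-1 a^-1 b) = x*y*z - x^2 - z^2 + 2
and trace(b^-1 a^-1 b^-2 a) = trace(a b^-1 a^-1 b^-1)*trace(b) - trace(a b^-1 a^-1) = x*y^2*z - x^2*y - y*z^2 + y

x*y^2*z - x^2*y - y*z^2 + y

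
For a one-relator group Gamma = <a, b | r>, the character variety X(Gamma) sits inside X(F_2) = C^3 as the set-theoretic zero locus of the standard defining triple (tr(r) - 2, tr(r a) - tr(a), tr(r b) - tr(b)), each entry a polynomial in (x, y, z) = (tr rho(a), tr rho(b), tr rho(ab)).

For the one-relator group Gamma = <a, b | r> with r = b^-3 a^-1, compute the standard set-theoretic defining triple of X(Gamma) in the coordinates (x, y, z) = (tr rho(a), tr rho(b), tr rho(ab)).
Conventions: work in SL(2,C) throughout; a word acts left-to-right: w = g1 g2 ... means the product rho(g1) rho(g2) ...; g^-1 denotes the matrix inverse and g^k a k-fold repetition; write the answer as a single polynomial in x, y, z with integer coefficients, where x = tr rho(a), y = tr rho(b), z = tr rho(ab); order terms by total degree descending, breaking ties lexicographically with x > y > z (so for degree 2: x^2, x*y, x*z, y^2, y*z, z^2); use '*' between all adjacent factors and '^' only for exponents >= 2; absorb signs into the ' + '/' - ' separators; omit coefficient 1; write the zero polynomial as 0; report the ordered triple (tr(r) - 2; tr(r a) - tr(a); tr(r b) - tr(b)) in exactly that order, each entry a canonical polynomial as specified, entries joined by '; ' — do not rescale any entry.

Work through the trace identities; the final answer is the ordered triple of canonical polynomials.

y^2*z - x*y - z - 2; y^3 - x - 3*y; y*z - x - y

so trace(a^-1) = trace(a) = x
reduce: trace(a^-1 b) = trace(b)*trace(a) - trace(b a)   [inverse elimination on a] = x*y - z
trace(a^-1 b^-1) = trace(a^-1)*trace(b) - trace(a^-1 b)   [inverse elimination on b] = z
trace(b^-2 a^-1) = trace(a^-1 b^-1)*trace(b) - trace(a^-1)   [inverse elimination on b] = y*z - x
trace(b^-3 a^-1) = trace(b^-2 a^-1)*trace(b) - trace(b^-2 a^-1 b)   [inverse elimination on b] = y^2*z - x*y - z
reduce: trace(b^-2) = trace(b^-1)*trace(b) - trace(1) = y^2 - 2
so trace(b^-3) = trace(b^-2)*trace(b) - trace(b^-1) = y^3 - 3*y
assemble the triple (trace(r) - 2; trace(r a) - x; trace(r b) - y)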